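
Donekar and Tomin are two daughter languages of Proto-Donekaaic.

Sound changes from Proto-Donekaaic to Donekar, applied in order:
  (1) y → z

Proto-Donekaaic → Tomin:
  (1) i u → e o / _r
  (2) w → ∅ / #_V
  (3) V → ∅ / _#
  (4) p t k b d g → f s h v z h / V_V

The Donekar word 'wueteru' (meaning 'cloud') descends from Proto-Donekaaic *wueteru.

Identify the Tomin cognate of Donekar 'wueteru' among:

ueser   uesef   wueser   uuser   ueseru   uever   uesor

ueser

Tomin: start from *wueteru.
  rule 1: no change — wueteru
  rule 2 (glide loss): wueteru → ueteru
  rule 3 (apocope): ueteru → ueter
  rule 4 (intervocalic lenition): ueter → ueser
  ⇒ Tomin ueser
The other candidates each miss or misapply at least one Tomin change.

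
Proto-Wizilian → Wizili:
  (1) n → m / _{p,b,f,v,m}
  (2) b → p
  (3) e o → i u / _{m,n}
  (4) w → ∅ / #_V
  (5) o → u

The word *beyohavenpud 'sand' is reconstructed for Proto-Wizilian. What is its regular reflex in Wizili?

peyuhavimpud

Wizili: *beyohavenpud > beyohavempud > peyohavempud > peyohavimpud > peyuhavimpud  (by nasal place assimilation, unconditioned shift, pre-nasal raising, vowel merger)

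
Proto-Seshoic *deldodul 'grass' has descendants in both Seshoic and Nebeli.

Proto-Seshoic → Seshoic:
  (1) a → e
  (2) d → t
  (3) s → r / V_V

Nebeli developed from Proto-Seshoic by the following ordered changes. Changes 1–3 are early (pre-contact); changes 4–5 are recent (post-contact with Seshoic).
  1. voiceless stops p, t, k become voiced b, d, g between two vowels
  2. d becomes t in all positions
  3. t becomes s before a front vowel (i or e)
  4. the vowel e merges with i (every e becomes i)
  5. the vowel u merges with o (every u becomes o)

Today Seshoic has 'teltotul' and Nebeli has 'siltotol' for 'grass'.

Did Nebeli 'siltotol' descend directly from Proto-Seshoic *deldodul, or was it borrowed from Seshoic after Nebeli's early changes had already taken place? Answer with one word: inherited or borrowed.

inherited

If inherited, *deldodul would pass through all of Nebeli's changes:
Nebeli: start from *deldodul.
  rule 1: no change — deldodul
  rule 2 (unconditioned shift): deldodul → teltotul
  rule 3 (palatalisation): teltotul → seltotul
  rule 4 (vowel merger): seltotul → siltotul
  rule 5 (vowel merger): siltotul → siltotol
  ⇒ Nebeli siltotol
If borrowed from Seshoic 'teltotul' after the early changes, it would undergo only the recent ones:
  rule 4 (vowel merger): teltotul → tiltotul
  rule 5 (vowel merger): tiltotul → tiltotol
  ⇒ as a loan: tiltotol
Nebeli 'siltotol' matches the inherited outcome exactly, so it is an inherited cognate, not a loan.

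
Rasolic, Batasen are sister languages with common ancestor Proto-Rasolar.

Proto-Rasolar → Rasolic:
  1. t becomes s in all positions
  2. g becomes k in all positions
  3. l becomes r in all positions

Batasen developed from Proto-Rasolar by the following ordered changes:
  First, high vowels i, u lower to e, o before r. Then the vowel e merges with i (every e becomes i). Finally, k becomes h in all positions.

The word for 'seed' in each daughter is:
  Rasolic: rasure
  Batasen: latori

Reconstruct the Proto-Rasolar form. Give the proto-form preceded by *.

Position 1: Rasolic has r, Batasen has l. Batasen preserves l here (none of its changes turn any other segment into l), so the proto-segment is *l.
Position 3: Rasolic has s, Batasen has t. Batasen preserves t here (none of its changes turn any other segment into t), so the proto-segment is *t.
Position 4: Rasolic has u, Batasen has o. Rasolic preserves u here (none of its changes turn any other segment into u), so the proto-segment is *u.
Verify the candidate proto-form against each daughter:
Rasolic: *lature > lasure > rasure  (by unconditioned shift, unconditioned shift)
Batasen: *lature > latore > latori  (by pre-rhotic lowering, vowel merger)
Only *lature yields all of Rasolic rasure, Batasen latori.

*lature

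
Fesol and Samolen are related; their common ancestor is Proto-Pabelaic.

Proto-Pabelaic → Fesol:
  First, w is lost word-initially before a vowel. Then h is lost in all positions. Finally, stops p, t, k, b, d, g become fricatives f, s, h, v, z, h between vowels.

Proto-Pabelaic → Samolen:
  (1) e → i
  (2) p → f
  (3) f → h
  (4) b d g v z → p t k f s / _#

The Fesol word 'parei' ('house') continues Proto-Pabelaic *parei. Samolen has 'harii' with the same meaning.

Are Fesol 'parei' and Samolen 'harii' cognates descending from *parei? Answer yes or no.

yes

Derive the expected Samolen reflex of *parei:
Samolen: *parei > parii > farii > harii  (by vowel merger, unconditioned shift, unconditioned shift)
Samolen 'harii' matches the regular reflex exactly, so the pair is cognate.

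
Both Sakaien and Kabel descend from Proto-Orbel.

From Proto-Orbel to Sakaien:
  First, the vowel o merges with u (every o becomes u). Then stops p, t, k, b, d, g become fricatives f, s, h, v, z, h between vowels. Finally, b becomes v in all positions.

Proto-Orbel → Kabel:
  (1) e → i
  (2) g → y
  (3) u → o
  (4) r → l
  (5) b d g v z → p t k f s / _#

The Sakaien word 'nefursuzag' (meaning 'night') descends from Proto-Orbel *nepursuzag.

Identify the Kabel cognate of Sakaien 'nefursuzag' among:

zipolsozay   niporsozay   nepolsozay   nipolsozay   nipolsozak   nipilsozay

nipolsozay

Kabel: *nepursuzag
  nepursuzag → nipursuzag   [vowel merger]
  nipursuzag → nipursuzay   [unconditioned shift]
  nipursuzay → niporsozay   [vowel merger]
  niporsozay → nipolsozay   [unconditioned shift]
  nipolsozay (rule 5 does not apply)
  giving Kabel nipolsozay.
Only 'nipolsozay' matches the regular Kabel development of *nepursuzag.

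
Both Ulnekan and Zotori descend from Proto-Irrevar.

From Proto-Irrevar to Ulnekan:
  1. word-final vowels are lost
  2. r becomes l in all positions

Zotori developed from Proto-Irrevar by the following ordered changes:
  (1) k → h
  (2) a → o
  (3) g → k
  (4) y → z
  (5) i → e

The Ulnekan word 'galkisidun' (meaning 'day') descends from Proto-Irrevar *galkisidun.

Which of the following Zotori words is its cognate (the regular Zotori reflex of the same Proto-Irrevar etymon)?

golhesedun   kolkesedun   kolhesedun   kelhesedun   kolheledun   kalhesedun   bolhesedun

Zotori: *galkisidun
  galkisidun → galhisidun   [unconditioned shift]
  galhisidun → golhisidun   [vowel merger]
  golhisidun → kolhisidun   [unconditioned shift]
  kolhisidun (rule 4 does not apply)
  kolhisidun → kolhesedun   [vowel merger]
  giving Zotori kolhesedun.

kolhesedun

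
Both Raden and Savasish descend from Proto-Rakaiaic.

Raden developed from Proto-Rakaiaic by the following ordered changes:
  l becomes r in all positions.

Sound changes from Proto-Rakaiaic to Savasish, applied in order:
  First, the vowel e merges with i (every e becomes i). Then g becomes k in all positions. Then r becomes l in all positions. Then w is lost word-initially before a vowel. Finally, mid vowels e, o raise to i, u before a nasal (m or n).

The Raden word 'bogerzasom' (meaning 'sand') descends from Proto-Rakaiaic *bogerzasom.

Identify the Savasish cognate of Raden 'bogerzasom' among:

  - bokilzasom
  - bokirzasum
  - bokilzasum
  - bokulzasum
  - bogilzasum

Savasish: *bogerzasom > bogirzasom > bokirzasom > bokilzasom > bokilzasum  (by vowel merger, unconditioned shift, unconditioned shift, pre-nasal raising)
The other candidates each miss or misapply at least one Savasish change.

bokilzasum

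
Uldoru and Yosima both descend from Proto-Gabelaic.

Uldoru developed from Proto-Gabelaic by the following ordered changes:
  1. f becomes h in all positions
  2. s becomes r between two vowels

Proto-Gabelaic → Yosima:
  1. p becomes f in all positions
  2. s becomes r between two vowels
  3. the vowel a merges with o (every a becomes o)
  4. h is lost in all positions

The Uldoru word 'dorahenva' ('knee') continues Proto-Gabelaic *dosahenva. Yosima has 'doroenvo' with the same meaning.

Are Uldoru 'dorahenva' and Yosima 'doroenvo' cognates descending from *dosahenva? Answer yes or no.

Derive the expected Yosima reflex of *dosahenva:
Yosima: *dosahenva
  dosahenva (rule 1 does not apply)
  dosahenva → dorahenva   [rhotacism]
  dorahenva → dorohenvo   [vowel merger]
  dorohenvo → doroenvo   [h-loss]
  giving Yosima doroenvo.
Yosima 'doroenvo' matches the regular reflex exactly, so the pair is cognate.

yes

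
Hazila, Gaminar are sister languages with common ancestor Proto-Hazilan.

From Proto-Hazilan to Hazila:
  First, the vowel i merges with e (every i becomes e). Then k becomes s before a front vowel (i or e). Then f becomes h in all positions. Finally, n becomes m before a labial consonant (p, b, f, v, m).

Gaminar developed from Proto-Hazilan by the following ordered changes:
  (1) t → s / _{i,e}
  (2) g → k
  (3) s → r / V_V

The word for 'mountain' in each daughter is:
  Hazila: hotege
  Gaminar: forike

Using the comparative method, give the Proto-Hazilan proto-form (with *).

Position 3: Hazila has t, Gaminar has r. Hazila preserves t here (none of its changes turn any other segment into t), so the proto-segment is *t.
Position 4: Hazila has e, Gaminar has i. Gaminar preserves i here (none of its changes turn any other segment into i), so the proto-segment is *i.
Position 5: Hazila has g, Gaminar has k. Hazila preserves g here (none of its changes turn any other segment into g), so the proto-segment is *g.
Continuing position by position gives *fotige; check it forward:
Hazila: *fotige > fotege > hotege  (by vowel merger, unconditioned shift)
Gaminar: *fotige
  fotige → fosige   [palatalisation]
  fosige → fosike   [unconditioned shift]
  fosike → forike   [rhotacism]
  giving Gaminar forike.
Only *fotige yields all of Hazila hotege, Gaminar forike.

*fotige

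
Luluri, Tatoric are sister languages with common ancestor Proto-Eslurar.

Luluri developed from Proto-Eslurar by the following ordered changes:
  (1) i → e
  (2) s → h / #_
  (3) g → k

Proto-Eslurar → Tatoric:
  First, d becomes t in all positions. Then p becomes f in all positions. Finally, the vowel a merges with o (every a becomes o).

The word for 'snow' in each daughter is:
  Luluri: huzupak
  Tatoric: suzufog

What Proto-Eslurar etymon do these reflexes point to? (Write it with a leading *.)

Position 6: Luluri has a, Tatoric has o. Luluri preserves a here (none of its changes turn any other segment into a), so the proto-segment is *a.
Position 7: Luluri has k, Tatoric has g. Tatoric preserves g here (none of its changes turn any other segment into g), so the proto-segment is *g.
Position 5: Luluri has p, Tatoric has f. Luluri preserves p here (none of its changes turn any other segment into p), so the proto-segment is *p.
Continuing position by position gives *suzupag; check it forward:
Luluri: start from *suzupag.
  rule 1: no change — suzupag
  rule 2 (debuccalisation): suzupag → huzupag
  rule 3 (unconditioned shift): huzupag → huzupak
  ⇒ Luluri huzupak
Tatoric: start from *suzupag.
  rule 1: no change — suzupag
  rule 2 (unconditioned shift): suzupag → suzufag
  rule 3 (vowel merger): suzufag → suzufog
  ⇒ Tatoric suzufog
Only *suzupag yields all of Luluri huzupak, Tatoric suzufog.

*suzupag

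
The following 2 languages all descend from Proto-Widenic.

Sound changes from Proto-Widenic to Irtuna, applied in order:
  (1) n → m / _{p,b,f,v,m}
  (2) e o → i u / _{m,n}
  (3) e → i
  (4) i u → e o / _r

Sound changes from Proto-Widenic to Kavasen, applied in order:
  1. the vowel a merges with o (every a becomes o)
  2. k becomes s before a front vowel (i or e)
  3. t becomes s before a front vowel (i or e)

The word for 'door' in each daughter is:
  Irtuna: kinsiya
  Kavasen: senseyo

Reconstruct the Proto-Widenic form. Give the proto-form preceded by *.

*kenseya

Position 1: Irtuna has k, Kavasen has s. Irtuna preserves k here (none of its changes turn any other segment into k), so the proto-segment is *k.
Position 7: Irtuna has a, Kavasen has o. Irtuna preserves a here (none of its changes turn any other segment into a), so the proto-segment is *a.
Position 2: Irtuna has i, Kavasen has e. Kavasen preserves e here (none of its changes turn any other segment into e), so the proto-segment is *e.
Continuing position by position gives *kenseya; check it forward:
Irtuna: *kenseya
  kenseya (rule 1 does not apply)
  kenseya → kinseya   [pre-nasal raising]
  kinseya → kinsiya   [vowel merger]
  kinsiya (rule 4 does not apply)
  giving Irtuna kinsiya.
Kavasen: *kenseya
  kenseya → kenseyo   [vowel merger]
  kenseyo → senseyo   [palatalisation]
  senseyo (rule 3 does not apply)
  giving Kavasen senseyo.
*kenseya is the unique common source.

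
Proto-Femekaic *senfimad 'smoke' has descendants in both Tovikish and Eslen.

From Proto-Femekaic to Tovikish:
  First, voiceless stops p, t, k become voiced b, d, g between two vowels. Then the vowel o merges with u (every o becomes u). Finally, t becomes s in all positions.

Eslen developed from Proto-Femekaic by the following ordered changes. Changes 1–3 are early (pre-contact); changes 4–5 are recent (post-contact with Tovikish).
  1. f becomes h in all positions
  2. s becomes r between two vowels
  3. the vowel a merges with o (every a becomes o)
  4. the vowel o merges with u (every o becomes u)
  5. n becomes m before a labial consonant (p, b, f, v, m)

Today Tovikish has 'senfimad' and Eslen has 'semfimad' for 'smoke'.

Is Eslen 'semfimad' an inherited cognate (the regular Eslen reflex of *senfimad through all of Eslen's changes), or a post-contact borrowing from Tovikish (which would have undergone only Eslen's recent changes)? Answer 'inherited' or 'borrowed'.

If inherited, *senfimad would pass through all of Eslen's changes:
Eslen: *senfimad
  senfimad → senhimad   [unconditioned shift]
  senhimad (rule 2 does not apply)
  senhimad → senhimod   [vowel merger]
  senhimod → senhimud   [vowel merger]
  senhimud (rule 5 does not apply)
  giving Eslen senhimud.
If borrowed from Tovikish 'senfimad' after the early changes, it would undergo only the recent ones:
  rule 4 (vowel merger): no change (senfimad)
  rule 5 (nasal place assimilation): senfimad → semfimad
  ⇒ as a loan: semfimad
Eslen 'semfimad' matches the loan outcome 'semfimad', not the inherited 'senhimud' — it skipped the early Eslen changes, so it was borrowed from Tovikish.

borrowed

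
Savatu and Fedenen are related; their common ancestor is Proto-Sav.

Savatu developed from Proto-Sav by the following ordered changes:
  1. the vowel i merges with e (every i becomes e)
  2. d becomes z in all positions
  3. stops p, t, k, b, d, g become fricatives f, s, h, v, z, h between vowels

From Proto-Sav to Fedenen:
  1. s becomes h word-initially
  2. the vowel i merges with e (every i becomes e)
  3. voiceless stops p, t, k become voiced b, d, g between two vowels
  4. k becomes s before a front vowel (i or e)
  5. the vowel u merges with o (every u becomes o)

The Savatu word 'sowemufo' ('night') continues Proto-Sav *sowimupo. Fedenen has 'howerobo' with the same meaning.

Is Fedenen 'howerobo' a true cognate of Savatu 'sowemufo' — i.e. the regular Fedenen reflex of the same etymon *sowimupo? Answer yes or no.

no

Derive the expected Fedenen reflex of *sowimupo:
Fedenen: *sowimupo > howimupo > howemupo > howemubo > howemobo  (by debuccalisation, vowel merger, intervocalic voicing, vowel merger)
The regular Fedenen reflex would be 'howemobo', but the attested form is 'howerobo'. The correspondence is irregular, so they are not cognates (the Fedenen form has a different source).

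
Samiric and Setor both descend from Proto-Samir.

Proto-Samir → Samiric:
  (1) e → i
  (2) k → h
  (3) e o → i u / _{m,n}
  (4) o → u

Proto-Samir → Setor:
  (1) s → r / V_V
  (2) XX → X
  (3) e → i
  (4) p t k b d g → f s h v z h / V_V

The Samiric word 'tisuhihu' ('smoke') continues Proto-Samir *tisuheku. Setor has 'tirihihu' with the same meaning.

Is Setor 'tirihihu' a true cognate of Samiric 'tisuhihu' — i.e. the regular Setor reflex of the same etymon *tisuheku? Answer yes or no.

no

Derive the expected Setor reflex of *tisuheku:
Setor: *tisuheku
  tisuheku → tiruheku   [rhotacism]
  tiruheku (rule 2 does not apply)
  tiruheku → tiruhiku   [vowel merger]
  tiruhiku → tiruhihu   [intervocalic lenition]
  giving Setor tiruhihu.
The regular Setor reflex would be 'tiruhihu', but the attested form is 'tirihihu'. The correspondence is irregular, so they are not cognates (the Setor form has a different source).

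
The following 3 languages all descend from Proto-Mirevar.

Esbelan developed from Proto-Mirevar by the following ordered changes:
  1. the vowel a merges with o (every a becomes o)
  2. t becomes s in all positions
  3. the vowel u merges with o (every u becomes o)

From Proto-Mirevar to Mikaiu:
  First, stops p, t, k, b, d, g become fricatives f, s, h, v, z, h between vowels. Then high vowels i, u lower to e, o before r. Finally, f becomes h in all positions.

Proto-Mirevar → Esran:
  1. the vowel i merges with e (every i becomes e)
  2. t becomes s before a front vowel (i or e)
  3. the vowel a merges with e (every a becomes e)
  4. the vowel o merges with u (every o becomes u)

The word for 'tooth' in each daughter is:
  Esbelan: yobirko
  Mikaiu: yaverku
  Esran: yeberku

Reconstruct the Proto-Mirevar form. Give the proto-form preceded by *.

Position 2: Esbelan has o, Mikaiu has a, Esran has e. Mikaiu preserves a here (none of its changes turn any other segment into a), so the proto-segment is *a.
Position 3: Esbelan has b, Mikaiu has v, Esran has b. Esbelan preserves b here (none of its changes turn any other segment into b), so the proto-segment is *b.
Position 4: Esbelan has i, Mikaiu has e, Esran has e. Esbelan preserves i here (none of its changes turn any other segment into i), so the proto-segment is *i.
Continuing position by position gives *yabirku; check it forward:
Esbelan: start from *yabirku.
  rule 1 (vowel merger): yabirku → yobirku
  rule 2: no change — yobirku
  rule 3 (vowel merger): yobirku → yobirko
  ⇒ Esbelan yobirko
Mikaiu: start from *yabirku.
  rule 1 (intervocalic lenition): yabirku → yavirku
  rule 2 (pre-rhotic lowering): yavirku → yaverku
  rule 3: no change — yaverku
  ⇒ Mikaiu yaverku
Esran: *yabirku
  yabirku → yaberku   [vowel merger]
  yaberku (rule 2 does not apply)
  yaberku → yeberku   [vowel merger]
  yeberku (rule 4 does not apply)
  giving Esran yeberku.
Only *yabirku yields all of Esbelan yobirko, Mikaiu yaverku, Esran yeberku.

*yabirku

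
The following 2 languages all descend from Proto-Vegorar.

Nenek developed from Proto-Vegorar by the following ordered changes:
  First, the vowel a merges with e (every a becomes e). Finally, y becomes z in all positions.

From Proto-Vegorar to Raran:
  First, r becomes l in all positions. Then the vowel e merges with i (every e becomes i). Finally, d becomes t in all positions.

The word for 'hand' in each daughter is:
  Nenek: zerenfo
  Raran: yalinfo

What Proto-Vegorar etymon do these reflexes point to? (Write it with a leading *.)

*yarenfo

Position 3: Nenek has r, Raran has l. Nenek preserves r here (none of its changes turn any other segment into r), so the proto-segment is *r.
Position 1: Nenek has z, Raran has y. Raran preserves y here (none of its changes turn any other segment into y), so the proto-segment is *y.
This points to *yarenfo. Verify forward in each daughter:
Nenek: *yarenfo > yerenfo > zerenfo  (by vowel merger, unconditioned shift)
Raran: start from *yarenfo.
  rule 1 (unconditioned shift): yarenfo → yalenfo
  rule 2 (vowel merger): yalenfo → yalinfo
  rule 3: no change — yalinfo
  ⇒ Raran yalinfo
No other proto-form is consistent with every reflex, so the reconstruction is *yarenfo.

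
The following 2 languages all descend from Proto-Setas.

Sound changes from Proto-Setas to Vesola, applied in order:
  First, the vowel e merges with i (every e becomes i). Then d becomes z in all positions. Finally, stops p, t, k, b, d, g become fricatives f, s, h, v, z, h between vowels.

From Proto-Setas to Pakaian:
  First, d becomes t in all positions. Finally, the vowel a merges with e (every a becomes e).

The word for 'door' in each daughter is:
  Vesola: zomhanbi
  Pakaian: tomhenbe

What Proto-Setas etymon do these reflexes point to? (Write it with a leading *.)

Position 5: Vesola has a, Pakaian has e. Vesola preserves a here (none of its changes turn any other segment into a), so the proto-segment is *a.
Position 1: Vesola has z, Pakaian has t. Taking the neighbouring segments as reconstructed: Vesola z could go back to *d or *z; Pakaian t could go back to *t or *d — the one source consistent with every daughter is *d.
This points to *domhanbe. Verify forward in each daughter:
Vesola: *domhanbe > domhanbi > zomhanbi  (by vowel merger, unconditioned shift)
Pakaian: start from *domhanbe.
  rule 1 (unconditioned shift): domhanbe → tomhanbe
  rule 2 (vowel merger): tomhanbe → tomhenbe
  ⇒ Pakaian tomhenbe
Only *domhanbe yields all of Vesola zomhanbi, Pakaian tomhenbe.

*domhanbe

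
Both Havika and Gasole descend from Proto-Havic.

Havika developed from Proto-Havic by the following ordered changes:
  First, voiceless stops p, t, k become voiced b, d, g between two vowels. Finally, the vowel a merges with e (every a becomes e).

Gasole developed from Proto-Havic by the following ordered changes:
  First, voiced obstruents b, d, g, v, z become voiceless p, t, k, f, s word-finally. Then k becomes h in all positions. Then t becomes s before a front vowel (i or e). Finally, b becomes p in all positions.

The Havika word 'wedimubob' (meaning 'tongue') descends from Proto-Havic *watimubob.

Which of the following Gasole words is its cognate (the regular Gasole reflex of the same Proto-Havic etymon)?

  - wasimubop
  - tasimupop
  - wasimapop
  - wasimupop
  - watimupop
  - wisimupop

wasimupop

Gasole: start from *watimubob.
  rule 1 (final devoicing): watimubob → watimubop
  rule 2: no change — watimubop
  rule 3 (palatalisation): watimubop → wasimubop
  rule 4 (unconditioned shift): wasimubop → wasimupop
  ⇒ Gasole wasimupop
Only 'wasimupop' matches the regular Gasole development of *watimubob.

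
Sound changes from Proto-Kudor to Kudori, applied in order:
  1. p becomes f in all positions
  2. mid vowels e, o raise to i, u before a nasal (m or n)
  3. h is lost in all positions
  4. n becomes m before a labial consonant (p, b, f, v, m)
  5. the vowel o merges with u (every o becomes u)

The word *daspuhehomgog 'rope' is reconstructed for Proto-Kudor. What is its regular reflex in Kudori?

Kudori: *daspuhehomgog > dasfuhehomgog > dasfuhehumgog > dasfueumgog > dasfueumgug  (by unconditioned shift, pre-nasal raising, h-loss, vowel merger)

dasfueumgug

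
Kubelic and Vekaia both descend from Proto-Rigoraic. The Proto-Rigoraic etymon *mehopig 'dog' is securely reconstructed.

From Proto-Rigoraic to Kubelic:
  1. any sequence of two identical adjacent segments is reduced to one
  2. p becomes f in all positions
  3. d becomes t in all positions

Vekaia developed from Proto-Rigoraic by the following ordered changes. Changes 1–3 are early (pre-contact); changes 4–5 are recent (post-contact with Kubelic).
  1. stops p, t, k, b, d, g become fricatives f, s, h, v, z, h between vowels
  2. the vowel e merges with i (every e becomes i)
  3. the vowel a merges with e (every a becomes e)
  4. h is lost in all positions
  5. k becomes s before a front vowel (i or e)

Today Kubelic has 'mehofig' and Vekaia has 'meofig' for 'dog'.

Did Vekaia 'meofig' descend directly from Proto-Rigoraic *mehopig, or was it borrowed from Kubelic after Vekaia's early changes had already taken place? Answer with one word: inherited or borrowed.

borrowed

If inherited, *mehopig would pass through all of Vekaia's changes:
Vekaia: start from *mehopig.
  rule 1 (intervocalic lenition): mehopig → mehofig
  rule 2 (vowel merger): mehofig → mihofig
  rule 3: no change — mihofig
  rule 4 (h-loss): mihofig → miofig
  rule 5: no change — miofig
  ⇒ Vekaia miofig
If borrowed from Kubelic 'mehofig' after the early changes, it would undergo only the recent ones:
  rule 4 (h-loss): mehofig → meofig
  rule 5 (palatalisation): no change (meofig)
  ⇒ as a loan: meofig
Vekaia 'meofig' matches the loan outcome 'meofig', not the inherited 'miofig' — it skipped the early Vekaia changes, so it was borrowed from Kubelic.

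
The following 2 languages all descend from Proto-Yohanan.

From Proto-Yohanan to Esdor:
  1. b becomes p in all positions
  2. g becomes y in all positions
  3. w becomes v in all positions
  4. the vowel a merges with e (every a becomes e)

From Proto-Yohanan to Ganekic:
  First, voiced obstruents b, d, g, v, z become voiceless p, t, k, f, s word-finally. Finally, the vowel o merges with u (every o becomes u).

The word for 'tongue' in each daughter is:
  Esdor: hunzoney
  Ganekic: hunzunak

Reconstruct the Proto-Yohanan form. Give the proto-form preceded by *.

Position 5: Esdor has o, Ganekic has u. Esdor preserves o here (none of its changes turn any other segment into o), so the proto-segment is *o.
Position 8: Esdor has y, Ganekic has k. Taking the neighbouring segments as reconstructed: Esdor y could go back to *g or *y; Ganekic k could go back to *k or *g — the one source consistent with every daughter is *g.
Verify the candidate proto-form against each daughter:
Esdor: *hunzonag
  hunzonag (rule 1 does not apply)
  hunzonag → hunzonay   [unconditioned shift]
  hunzonay (rule 3 does not apply)
  hunzonay → hunzoney   [vowel merger]
  giving Esdor hunzoney.
Ganekic: *hunzonag
  hunzonag → hunzonak   [final devoicing]
  hunzonak → hunzunak   [vowel merger]
  giving Ganekic hunzunak.
Only *hunzonag yields all of Esdor hunzoney, Ganekic hunzunak.

*hunzonag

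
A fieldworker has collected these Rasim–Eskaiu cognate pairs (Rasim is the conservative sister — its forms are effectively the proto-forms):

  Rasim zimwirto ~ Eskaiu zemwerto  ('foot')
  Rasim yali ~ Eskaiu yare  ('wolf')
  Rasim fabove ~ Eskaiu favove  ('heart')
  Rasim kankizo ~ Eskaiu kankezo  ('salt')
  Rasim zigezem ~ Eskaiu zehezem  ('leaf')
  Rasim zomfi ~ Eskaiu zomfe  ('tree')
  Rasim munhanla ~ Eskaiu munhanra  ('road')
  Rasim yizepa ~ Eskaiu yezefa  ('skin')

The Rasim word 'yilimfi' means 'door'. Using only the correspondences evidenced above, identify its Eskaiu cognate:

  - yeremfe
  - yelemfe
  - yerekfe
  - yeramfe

yeremfe

kankizo ~ kankezo, zigezem ~ zehezem — Rasim i corresponds to Eskaiu e after a consonant, before a consonant other than r, m, n, p, b, f, v.
yali ~ yare — Rasim l corresponds to Eskaiu r between vowels (before a front vowel).
zimwirto ~ zemwerto — Rasim i corresponds to Eskaiu e after a consonant, before a nasal.
yali ~ yare, zomfi ~ zomfe — Rasim i corresponds to Eskaiu e word-finally.
Applying these to Rasim 'yilimfi':
  yilimfi → yelimfi   (i→e after a consonant, before a consonant other than r, m, n, p, b, f, v)
  yelimfi → yerimfi   (l→r between vowels (before a front vowel))
  yerimfi → yeremfi   (i→e after a consonant, before a nasal)
  yeremfi → yeremfe   (i→e word-finally)
So the Eskaiu cognate is 'yeremfe'.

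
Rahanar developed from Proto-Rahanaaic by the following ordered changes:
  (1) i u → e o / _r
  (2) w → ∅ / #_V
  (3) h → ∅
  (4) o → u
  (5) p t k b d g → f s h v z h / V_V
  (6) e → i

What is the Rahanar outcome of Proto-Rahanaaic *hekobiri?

ihuviri

Rahanar: *hekobiri > hekoberi > ekoberi > ekuberi > ehuveri > ihuviri  (by pre-rhotic lowering, h-loss, vowel merger, intervocalic lenition, vowel merger)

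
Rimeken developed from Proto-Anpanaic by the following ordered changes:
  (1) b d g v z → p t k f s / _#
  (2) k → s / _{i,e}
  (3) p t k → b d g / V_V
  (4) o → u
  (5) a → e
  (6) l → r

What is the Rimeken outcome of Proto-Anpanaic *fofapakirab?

fufebesirep

Rimeken: *fofapakirab > fofapakirap > fofapasirap > fofabasirap > fufabasirap > fufebesirep  (by final devoicing, palatalisation, intervocalic voicing, vowel merger, vowel merger)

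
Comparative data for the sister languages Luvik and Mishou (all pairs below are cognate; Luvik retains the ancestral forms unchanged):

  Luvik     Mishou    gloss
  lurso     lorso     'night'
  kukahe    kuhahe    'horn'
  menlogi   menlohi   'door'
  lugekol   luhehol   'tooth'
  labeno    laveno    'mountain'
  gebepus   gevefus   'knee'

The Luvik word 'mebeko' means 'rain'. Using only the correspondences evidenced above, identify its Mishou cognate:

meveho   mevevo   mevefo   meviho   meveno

meveho

labeno ~ laveno, gebepus ~ gevefus — Luvik b corresponds to Mishou v between vowels (before a front vowel).
lugekol ~ luhehol — Luvik k corresponds to Mishou h between vowels (before a back vowel).
Applying these to Luvik 'mebeko':
  mebeko → meveko   (b→v between vowels (before a front vowel))
  meveko → meveho   (k→h between vowels (before a back vowel))
So the Mishou cognate is 'meveho'.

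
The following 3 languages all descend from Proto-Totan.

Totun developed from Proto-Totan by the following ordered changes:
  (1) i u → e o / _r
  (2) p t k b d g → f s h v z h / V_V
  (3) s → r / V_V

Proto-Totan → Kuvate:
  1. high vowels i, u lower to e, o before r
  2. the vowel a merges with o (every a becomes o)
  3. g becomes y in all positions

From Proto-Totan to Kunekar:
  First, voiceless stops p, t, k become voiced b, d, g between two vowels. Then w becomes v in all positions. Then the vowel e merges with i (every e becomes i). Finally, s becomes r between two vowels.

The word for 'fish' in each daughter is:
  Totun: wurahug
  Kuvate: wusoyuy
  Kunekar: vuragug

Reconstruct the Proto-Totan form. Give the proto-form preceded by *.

Position 4: Totun has a, Kuvate has o, Kunekar has a. Totun preserves a here (none of its changes turn any other segment into a), so the proto-segment is *a.
Position 1: Totun has w, Kuvate has w, Kunekar has v. Totun preserves w here (none of its changes turn any other segment into w), so the proto-segment is *w.
Verify the candidate proto-form against each daughter:
Totun: *wusagug > wusahug > wurahug  (by intervocalic lenition, rhotacism)
Kuvate: *wusagug > wusogug > wusoyuy  (by vowel merger, unconditioned shift)
Kunekar: start from *wusagug.
  rule 1: no change — wusagug
  rule 2 (unconditioned shift): wusagug → vusagug
  rule 3: no change — vusagug
  rule 4 (rhotacism): vusagug → vuragug
  ⇒ Kunekar vuragug
Only *wusagug yields all of Totun wurahug, Kuvate wusoyuy, Kunekar vuragug.

*wusagug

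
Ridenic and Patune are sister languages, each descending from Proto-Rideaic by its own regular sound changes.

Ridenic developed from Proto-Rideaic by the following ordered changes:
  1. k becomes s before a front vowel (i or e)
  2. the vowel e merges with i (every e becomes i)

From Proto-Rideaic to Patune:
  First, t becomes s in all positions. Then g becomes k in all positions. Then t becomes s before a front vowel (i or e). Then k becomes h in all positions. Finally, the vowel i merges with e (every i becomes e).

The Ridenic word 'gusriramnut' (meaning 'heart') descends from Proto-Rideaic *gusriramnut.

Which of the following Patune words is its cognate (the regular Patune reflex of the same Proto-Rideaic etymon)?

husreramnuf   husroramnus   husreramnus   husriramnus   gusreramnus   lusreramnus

Patune: start from *gusriramnut.
  rule 1 (unconditioned shift): gusriramnut → gusriramnus
  rule 2 (unconditioned shift): gusriramnus → kusriramnus
  rule 3: no change — kusriramnus
  rule 4 (unconditioned shift): kusriramnus → husriramnus
  rule 5 (vowel merger): husriramnus → husreramnus
  ⇒ Patune husreramnus
Only 'husreramnus' matches the regular Patune development of *gusriramnut.

husreramnus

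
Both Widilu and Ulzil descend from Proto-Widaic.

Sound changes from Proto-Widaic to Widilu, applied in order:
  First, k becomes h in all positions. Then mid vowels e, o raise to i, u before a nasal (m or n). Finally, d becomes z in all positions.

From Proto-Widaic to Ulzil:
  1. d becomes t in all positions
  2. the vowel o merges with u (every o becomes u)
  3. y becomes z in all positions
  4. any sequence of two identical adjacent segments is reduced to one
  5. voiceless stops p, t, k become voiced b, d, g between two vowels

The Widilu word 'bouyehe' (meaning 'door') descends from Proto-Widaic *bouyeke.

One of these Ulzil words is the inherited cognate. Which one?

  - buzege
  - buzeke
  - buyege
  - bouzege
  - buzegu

Ulzil: start from *bouyeke.
  rule 1: no change — bouyeke
  rule 2 (vowel merger): bouyeke → buuyeke
  rule 3 (unconditioned shift): buuyeke → buuzeke
  rule 4 (degemination): buuzeke → buzeke
  rule 5 (intervocalic voicing): buzeke → buzege
  ⇒ Ulzil buzege
The other candidates each miss or misapply at least one Ulzil change.

buzege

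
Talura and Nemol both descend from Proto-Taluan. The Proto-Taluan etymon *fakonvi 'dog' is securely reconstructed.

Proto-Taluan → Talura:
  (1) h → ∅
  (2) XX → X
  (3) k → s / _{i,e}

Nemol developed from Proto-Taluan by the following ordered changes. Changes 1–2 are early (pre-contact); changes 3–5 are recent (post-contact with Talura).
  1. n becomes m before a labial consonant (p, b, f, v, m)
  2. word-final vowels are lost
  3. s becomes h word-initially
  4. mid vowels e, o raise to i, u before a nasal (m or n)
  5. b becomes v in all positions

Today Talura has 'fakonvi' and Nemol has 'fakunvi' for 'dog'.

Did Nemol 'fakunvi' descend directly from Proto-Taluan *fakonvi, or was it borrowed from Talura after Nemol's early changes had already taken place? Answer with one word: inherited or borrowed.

borrowed

If inherited, *fakonvi would pass through all of Nemol's changes:
Nemol: start from *fakonvi.
  rule 1 (nasal place assimilation): fakonvi → fakomvi
  rule 2 (apocope): fakomvi → fakomv
  rule 3: no change — fakomv
  rule 4 (pre-nasal raising): fakomv → fakumv
  rule 5: no change — fakumv
  ⇒ Nemol fakumv
If borrowed from Talura 'fakonvi' after the early changes, it would undergo only the recent ones:
  rule 3 (debuccalisation): no change (fakonvi)
  rule 4 (pre-nasal raising): fakonvi → fakunvi
  rule 5 (unconditioned shift): no change (fakunvi)
  ⇒ as a loan: fakunvi
Nemol 'fakunvi' matches the loan outcome 'fakunvi', not the inherited 'fakumv' — it skipped the early Nemol changes, so it was borrowed from Talura.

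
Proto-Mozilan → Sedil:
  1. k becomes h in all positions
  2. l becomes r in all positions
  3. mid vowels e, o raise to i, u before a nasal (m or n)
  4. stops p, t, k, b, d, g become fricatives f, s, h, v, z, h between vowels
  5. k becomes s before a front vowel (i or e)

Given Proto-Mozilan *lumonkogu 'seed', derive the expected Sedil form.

Sedil: *lumonkogu > lumonhogu > rumonhogu > rumunhogu > rumunhohu  (by unconditioned shift, unconditioned shift, pre-nasal raising, intervocalic lenition)

rumunhohu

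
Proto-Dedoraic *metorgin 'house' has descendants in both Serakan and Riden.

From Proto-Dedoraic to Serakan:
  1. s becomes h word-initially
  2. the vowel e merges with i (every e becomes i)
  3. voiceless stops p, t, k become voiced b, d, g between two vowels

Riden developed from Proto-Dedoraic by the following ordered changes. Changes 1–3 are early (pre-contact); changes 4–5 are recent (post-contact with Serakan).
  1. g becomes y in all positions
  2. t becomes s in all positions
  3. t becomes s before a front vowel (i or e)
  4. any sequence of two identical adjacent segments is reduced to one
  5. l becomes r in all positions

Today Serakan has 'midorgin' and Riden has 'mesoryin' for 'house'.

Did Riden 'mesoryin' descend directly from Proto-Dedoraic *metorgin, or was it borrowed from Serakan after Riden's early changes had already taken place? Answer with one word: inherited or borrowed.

inherited

If inherited, *metorgin would pass through all of Riden's changes:
Riden: *metorgin > metoryin > mesoryin  (by unconditioned shift, unconditioned shift)
If borrowed from Serakan 'midorgin' after the early changes, it would undergo only the recent ones:
  rule 4 (degemination): no change (midorgin)
  rule 5 (unconditioned shift): no change (midorgin)
  ⇒ as a loan: midorgin
Riden 'mesoryin' matches the inherited outcome exactly, so it is an inherited cognate, not a loan.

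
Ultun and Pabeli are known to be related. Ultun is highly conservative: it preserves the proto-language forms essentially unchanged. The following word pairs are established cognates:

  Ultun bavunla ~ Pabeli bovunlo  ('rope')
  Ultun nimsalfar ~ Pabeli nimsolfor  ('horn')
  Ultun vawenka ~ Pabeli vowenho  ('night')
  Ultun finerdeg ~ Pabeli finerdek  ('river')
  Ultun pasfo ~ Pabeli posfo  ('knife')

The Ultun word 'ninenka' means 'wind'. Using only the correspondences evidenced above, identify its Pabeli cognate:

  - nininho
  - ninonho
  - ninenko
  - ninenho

ninenho

vawenka ~ vowenho — Ultun k corresponds to Pabeli h after a consonant, before a back vowel.
bavunla ~ bovunlo, vawenka ~ vowenho — Ultun a corresponds to Pabeli o word-finally.
Applying these to Ultun 'ninenka':
  ninenka → ninenha   (k→h after a consonant, before a back vowel)
  ninenha → ninenho   (a→o word-finally)
So the Pabeli cognate is 'ninenho'.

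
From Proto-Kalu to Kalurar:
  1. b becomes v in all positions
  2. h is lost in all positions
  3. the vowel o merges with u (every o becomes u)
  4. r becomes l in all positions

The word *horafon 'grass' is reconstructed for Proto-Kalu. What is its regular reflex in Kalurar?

Kalurar: *horafon
  horafon (rule 1 does not apply)
  horafon → orafon   [h-loss]
  orafon → urafun   [vowel merger]
  urafun → ulafun   [unconditioned shift]
  giving Kalurar ulafun.

ulafun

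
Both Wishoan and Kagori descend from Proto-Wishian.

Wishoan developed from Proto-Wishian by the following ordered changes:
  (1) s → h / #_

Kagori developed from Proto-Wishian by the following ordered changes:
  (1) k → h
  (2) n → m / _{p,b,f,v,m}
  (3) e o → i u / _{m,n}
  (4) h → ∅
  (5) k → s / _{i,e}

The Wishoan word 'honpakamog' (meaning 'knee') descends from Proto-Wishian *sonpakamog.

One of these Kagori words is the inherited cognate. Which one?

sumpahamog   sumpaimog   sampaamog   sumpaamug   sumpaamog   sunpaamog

Kagori: *sonpakamog
  sonpakamog → sonpahamog   [unconditioned shift]
  sonpahamog → sompahamog   [nasal place assimilation]
  sompahamog → sumpahamog   [pre-nasal raising]
  sumpahamog → sumpaamog   [h-loss]
  sumpaamog (rule 5 does not apply)
  giving Kagori sumpaamog.
The other candidates each miss or misapply at least one Kagori change.

sumpaamog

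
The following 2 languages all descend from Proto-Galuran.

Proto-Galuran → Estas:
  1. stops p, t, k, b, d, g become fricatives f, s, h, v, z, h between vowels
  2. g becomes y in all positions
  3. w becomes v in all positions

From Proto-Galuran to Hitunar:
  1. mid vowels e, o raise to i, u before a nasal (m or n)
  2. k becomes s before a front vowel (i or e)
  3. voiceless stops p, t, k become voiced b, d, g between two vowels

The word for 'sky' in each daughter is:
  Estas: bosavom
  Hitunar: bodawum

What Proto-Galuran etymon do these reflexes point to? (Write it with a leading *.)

Position 5: Estas has v, Hitunar has w. Hitunar preserves w here (none of its changes turn any other segment into w), so the proto-segment is *w.
Position 3: Estas has s, Hitunar has d. Taking the neighbouring segments as reconstructed: Estas s could go back to *t or *s; Hitunar d could go back to *t or *d — the one source consistent with every daughter is *t.
This points to *botawom. Verify forward in each daughter:
Estas: *botawom > bosawom > bosavom  (by intervocalic lenition, unconditioned shift)
Hitunar: *botawom > botawum > bodawum  (by pre-nasal raising, intervocalic voicing)
No other proto-form is consistent with every reflex, so the reconstruction is *botawom.

*botawom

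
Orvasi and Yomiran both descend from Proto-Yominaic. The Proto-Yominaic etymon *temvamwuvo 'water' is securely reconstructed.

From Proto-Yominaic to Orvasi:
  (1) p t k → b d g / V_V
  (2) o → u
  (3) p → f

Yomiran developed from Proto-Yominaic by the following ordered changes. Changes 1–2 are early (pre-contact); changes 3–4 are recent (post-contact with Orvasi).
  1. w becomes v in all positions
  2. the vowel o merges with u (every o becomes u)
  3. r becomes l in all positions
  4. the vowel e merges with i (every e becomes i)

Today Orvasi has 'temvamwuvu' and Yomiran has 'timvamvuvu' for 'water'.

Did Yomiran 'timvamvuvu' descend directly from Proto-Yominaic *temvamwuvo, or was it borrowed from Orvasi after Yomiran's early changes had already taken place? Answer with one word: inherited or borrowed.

If inherited, *temvamwuvo would pass through all of Yomiran's changes:
Yomiran: start from *temvamwuvo.
  rule 1 (unconditioned shift): temvamwuvo → temvamvuvo
  rule 2 (vowel merger): temvamvuvo → temvamvuvu
  rule 3: no change — temvamvuvu
  rule 4 (vowel merger): temvamvuvu → timvamvuvu
  ⇒ Yomiran timvamvuvu
If borrowed from Orvasi 'temvamwuvu' after the early changes, it would undergo only the recent ones:
  rule 3 (unconditioned shift): no change (temvamwuvu)
  rule 4 (vowel merger): temvamwuvu → timvamwuvu
  ⇒ as a loan: timvamwuvu
Yomiran 'timvamvuvu' matches the inherited outcome exactly, so it is an inherited cognate, not a loan.

inherited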